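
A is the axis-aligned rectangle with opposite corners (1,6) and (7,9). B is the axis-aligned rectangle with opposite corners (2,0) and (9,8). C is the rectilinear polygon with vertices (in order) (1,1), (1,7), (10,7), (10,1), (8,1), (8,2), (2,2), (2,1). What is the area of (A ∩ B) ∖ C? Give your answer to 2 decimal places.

|A ∩ B| = 10.
|(A ∩ B) ∩ C| = 5.
|(A ∩ B) ∖ C| = 10 − 5 = 5.00.

5.00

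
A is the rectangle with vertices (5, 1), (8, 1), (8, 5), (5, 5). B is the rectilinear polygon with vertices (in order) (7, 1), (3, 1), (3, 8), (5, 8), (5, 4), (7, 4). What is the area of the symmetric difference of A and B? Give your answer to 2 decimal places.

20.00

|A| = 12, |B| = 20, |A∩B| = 6.
|A △ B| = |A| + |B| − 2·|A∩B| = 12 + 20 − 12 = 20.00.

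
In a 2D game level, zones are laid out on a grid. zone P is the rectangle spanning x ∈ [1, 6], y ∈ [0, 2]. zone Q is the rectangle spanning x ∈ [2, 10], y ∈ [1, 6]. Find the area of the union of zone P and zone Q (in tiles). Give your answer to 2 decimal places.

By inclusion–exclusion:
Individual areas: |zone P| = 10, |zone Q| = 40.
|zone P∩zone Q|: x∈[2,6], y∈[1,2] → 4·1 = 4.
|zone P ∪ zone Q| = 50 − 4 = 46.00.

46.00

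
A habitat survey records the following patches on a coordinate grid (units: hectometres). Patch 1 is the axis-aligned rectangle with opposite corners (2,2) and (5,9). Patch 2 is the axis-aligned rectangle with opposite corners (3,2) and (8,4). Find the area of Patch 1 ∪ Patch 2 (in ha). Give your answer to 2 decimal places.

27.00

By inclusion–exclusion:
Individual areas: |Patch 1| = 21, |Patch 2| = 10.
|Patch 1∩Patch 2|: x∈[3,5], y∈[2,4] → 2·2 = 4.
|Patch 1 ∪ Patch 2| = 31 − 4 = 27.00.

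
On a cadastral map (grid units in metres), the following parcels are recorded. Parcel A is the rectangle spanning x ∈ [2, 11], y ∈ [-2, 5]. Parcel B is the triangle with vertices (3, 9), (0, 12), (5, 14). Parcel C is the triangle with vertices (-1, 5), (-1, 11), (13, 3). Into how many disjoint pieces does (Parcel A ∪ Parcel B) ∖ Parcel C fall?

(Parcel A ∪ Parcel B) ∖ Parcel C splits into 3 disjoint pieces (area 53.3571, area 0.6429, area 10.5).

3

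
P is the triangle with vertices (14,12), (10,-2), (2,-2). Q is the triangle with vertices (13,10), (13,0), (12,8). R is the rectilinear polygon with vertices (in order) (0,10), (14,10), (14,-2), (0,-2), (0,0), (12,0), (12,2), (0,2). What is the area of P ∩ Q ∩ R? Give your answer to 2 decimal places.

The intersection is the polygon with vertices (12,8), (13,10), (13,8.5), (12.261,5.913).
By the shoelace formula its area is 1.86.

1.86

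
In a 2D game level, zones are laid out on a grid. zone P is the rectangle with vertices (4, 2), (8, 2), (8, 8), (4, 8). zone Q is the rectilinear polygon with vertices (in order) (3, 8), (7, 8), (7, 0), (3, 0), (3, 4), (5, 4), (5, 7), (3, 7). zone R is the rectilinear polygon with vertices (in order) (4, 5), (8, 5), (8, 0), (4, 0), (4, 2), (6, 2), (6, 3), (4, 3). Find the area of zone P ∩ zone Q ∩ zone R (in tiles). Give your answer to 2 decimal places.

6.00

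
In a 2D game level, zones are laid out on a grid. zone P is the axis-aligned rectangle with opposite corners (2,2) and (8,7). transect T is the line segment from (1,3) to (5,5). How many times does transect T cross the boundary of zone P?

The segment meets the boundary at (2,3.5).

1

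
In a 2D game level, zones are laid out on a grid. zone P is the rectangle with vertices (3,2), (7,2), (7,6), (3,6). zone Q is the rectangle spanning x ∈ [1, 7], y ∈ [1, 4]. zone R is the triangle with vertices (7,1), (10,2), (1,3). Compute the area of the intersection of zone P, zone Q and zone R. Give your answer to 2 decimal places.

2.06

The intersection is the polygon with vertices (4,2), (3,2.333), (3,2.778), (7,2.333), (7,2).
By the shoelace formula its area is 2.06.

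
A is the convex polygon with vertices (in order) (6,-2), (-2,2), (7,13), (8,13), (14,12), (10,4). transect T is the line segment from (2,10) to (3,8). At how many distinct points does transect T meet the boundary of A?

1

The segment meets the boundary at (2.966,8.069).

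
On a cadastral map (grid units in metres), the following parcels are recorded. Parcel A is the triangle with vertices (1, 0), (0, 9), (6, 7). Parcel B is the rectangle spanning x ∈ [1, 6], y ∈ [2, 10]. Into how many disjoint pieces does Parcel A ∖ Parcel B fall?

Parcel A ∖ Parcel B is a single connected region.

1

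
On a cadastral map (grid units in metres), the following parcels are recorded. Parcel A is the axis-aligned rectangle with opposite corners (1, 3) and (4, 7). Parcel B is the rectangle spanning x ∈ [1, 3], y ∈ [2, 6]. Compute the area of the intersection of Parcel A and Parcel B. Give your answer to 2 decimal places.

|Parcel A∩Parcel B|: x∈[1,3], y∈[3,6] → 2·3 = 6.

6.00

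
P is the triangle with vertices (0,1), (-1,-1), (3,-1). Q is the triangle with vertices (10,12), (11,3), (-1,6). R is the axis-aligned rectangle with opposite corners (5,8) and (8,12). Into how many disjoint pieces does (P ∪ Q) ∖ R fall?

(P ∪ Q) ∖ R splits into 2 disjoint pieces (area 4, area 46.2273).

2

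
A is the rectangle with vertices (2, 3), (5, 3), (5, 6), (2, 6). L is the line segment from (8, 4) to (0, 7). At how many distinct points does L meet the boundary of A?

The segment meets the boundary at (2.667,6), (5,5.125).

2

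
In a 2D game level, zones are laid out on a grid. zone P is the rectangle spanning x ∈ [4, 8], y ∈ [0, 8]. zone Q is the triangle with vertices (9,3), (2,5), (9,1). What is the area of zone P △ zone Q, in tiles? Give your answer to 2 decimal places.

|zone P| = 32, |zone Q| = 7, |zone P∩zone Q| = 4.5714.
|zone P △ zone Q| = |zone P| + |zone Q| − 2·|zone P∩zone Q| = 32 + 7 − 9.1429 = 29.86.

29.86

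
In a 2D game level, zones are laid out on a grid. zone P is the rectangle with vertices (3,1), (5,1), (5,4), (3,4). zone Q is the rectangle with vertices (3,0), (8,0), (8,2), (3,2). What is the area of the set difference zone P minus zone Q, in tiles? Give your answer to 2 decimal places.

4.00

|zone P∩zone Q|: x∈[3,5], y∈[1,2] → 2·1 = 2.
|zone P| = 6.
|zone P ∖ zone Q| = |zone P| − |zone P∩zone Q| = 6 − 2 = 4.00.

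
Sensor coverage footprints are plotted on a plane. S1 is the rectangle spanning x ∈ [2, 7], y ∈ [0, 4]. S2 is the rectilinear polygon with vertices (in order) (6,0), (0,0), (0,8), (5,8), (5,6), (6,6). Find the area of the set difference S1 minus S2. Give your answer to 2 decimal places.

4.00

|S1| = 20, |S1∩S2| = 16.
|S1 ∖ S2| = |S1| − |S1∩S2| = 20 − 16 = 4.00.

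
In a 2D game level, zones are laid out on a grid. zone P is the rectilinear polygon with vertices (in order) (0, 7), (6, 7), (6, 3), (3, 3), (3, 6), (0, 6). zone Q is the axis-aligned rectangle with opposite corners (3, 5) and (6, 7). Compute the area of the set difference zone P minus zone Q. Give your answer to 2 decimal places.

|zone P| = 15, |zone P∩zone Q| = 6.
|zone P ∖ zone Q| = |zone P| − |zone P∩zone Q| = 15 − 6 = 9.00.

9.00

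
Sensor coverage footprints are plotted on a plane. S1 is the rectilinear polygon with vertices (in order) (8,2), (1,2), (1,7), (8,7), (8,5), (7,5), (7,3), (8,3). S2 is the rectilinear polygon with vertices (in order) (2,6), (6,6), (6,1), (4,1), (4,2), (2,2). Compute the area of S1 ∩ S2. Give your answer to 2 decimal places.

16.00

The intersection is the polygon with vertices (4,2), (2,2), (2,6), (6,6), (6,2).
By the shoelace formula its area is 16.00.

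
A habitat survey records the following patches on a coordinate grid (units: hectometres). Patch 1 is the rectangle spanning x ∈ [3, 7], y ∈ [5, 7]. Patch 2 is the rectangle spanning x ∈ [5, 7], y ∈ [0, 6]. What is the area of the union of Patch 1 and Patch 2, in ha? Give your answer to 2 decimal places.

By inclusion–exclusion:
Individual areas: |Patch 1| = 8, |Patch 2| = 12.
|Patch 1∩Patch 2|: x∈[5,7], y∈[5,6] → 2·1 = 2.
|Patch 1 ∪ Patch 2| = 20 − 2 = 18.00.

18.00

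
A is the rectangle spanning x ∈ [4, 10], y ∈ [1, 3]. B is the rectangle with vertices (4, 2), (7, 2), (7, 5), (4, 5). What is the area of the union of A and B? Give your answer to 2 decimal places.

By inclusion–exclusion:
Individual areas: |A| = 12, |B| = 9.
|A∩B|: x∈[4,7], y∈[2,3] → 3·1 = 3.
|A ∪ B| = 21 − 3 = 18.00.

18.00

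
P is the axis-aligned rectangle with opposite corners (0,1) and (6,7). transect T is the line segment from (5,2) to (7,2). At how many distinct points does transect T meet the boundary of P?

1

The segment meets the boundary at (6,2).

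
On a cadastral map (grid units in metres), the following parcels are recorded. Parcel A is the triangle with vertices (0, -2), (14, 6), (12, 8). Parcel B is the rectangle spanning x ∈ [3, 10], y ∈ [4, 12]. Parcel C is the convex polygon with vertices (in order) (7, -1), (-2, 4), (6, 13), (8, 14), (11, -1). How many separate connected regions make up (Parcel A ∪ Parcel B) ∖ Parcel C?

3

(Parcel A ∪ Parcel B) ∖ Parcel C splits into 3 disjoint pieces (area 15.2974, area 1.9996, area 2.5069).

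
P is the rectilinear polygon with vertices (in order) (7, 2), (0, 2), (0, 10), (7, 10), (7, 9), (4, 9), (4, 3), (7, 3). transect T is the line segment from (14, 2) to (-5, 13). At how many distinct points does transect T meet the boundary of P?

2

The segment meets the boundary at (4,7.789), (0.182,10).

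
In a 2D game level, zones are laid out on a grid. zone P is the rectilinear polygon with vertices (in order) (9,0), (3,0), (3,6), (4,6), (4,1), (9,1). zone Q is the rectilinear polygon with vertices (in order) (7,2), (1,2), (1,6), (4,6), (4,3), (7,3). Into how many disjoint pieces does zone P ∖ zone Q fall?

zone P ∖ zone Q is a single connected region.

1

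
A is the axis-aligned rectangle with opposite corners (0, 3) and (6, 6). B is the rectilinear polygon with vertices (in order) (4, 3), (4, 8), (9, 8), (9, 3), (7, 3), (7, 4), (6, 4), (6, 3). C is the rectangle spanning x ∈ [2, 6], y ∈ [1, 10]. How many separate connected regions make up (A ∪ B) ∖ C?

2

(A ∪ B) ∖ C splits into 2 disjoint pieces (area 6, area 14).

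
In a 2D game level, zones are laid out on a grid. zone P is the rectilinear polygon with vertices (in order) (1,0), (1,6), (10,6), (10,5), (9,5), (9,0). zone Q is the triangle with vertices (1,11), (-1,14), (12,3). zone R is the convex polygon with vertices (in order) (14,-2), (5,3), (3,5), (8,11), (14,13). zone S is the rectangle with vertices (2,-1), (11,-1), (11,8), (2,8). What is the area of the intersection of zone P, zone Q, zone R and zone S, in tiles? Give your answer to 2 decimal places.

0.48

The intersection is the polygon with vertices (9.25,5), (7.875,6), (8.454,6), (9.636,5).
By the shoelace formula its area is 0.48.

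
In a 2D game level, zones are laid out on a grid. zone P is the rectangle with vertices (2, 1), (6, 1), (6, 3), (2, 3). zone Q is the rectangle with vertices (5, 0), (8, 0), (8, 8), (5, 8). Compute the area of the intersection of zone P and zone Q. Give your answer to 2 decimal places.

|zone P∩zone Q|: x∈[5,6], y∈[1,3] → 1·2 = 2.

2.00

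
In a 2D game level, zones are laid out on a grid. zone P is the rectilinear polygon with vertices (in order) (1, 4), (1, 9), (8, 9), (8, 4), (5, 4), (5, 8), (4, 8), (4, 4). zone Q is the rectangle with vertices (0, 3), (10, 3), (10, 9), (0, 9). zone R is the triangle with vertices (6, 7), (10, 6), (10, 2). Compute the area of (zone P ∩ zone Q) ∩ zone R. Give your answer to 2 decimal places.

2.00

The region (zone P ∩ zone Q) ∩ zone R is the polygon with vertices (8,4.5), (6,7), (8,6.5).
By the shoelace formula its area is 2.00.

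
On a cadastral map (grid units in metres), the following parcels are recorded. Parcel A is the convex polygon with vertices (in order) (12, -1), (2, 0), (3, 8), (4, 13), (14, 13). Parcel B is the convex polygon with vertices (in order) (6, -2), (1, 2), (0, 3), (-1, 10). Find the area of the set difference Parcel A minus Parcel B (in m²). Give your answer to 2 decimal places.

132.35

|Parcel A| = 137.5, |Parcel A∩Parcel B| = 5.1462.
|Parcel A ∖ Parcel B| = |Parcel A| − |Parcel A∩Parcel B| = 137.5 − 5.1462 = 132.35.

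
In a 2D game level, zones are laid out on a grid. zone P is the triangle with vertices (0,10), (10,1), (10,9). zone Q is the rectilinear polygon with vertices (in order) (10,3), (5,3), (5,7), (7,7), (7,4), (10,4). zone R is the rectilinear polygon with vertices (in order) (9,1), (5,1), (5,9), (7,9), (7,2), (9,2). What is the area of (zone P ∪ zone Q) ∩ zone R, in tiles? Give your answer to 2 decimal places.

|zone P ∪ zone Q| = 43.4722.
|(zone P ∪ zone Q) ∩ zone R| = 12.01.

12.01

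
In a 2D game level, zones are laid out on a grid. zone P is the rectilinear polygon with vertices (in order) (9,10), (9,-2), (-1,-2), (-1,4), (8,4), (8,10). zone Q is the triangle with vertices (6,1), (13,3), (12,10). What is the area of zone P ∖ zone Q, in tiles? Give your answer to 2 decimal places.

|zone P| = 66, |zone P∩zone Q| = 5.4643.
|zone P ∖ zone Q| = |zone P| − |zone P∩zone Q| = 66 − 5.4643 = 60.54.

60.54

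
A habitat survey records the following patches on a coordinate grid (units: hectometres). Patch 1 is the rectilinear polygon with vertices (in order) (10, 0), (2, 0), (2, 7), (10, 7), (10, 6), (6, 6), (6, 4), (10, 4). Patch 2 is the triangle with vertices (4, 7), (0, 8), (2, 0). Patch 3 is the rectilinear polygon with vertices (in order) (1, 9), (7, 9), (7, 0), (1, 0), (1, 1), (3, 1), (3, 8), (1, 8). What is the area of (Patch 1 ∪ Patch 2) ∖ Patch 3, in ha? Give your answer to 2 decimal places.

28.75

|Patch 1 ∪ Patch 2| = 56.
|(Patch 1 ∪ Patch 2) ∩ Patch 3| = 27.25.
|(Patch 1 ∪ Patch 2) ∖ Patch 3| = 56 − 27.25 = 28.75.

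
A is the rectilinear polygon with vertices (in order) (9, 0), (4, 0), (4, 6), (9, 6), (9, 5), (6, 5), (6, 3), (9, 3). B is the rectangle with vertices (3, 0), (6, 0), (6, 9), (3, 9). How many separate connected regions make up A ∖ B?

A ∖ B splits into 2 disjoint pieces (area 9, area 3).

2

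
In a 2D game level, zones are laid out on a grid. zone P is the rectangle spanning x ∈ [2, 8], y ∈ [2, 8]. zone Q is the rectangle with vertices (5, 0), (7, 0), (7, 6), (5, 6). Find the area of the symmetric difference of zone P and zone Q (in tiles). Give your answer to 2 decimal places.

|zone P∩zone Q|: x∈[5,7], y∈[2,6] → 2·4 = 8.
|zone P △ zone Q| = |zone P| + |zone Q| − 2·|zone P∩zone Q| = 36 + 12 − 16 = 32.00.

32.00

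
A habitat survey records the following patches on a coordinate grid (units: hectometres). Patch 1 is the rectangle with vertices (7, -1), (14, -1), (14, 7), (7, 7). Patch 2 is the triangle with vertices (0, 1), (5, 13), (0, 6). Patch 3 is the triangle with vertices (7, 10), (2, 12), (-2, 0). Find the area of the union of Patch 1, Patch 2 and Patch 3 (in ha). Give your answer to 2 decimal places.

91.06

By inclusion–exclusion:
Individual areas: |Patch 1| = 56, |Patch 2| = 12.5, |Patch 3| = 34.
|Patch 1∩Patch 2| = 0.
|Patch 1∩Patch 3| = 0.
|Patch 2∩Patch 3| = 11.4403.
|Patch 1∩Patch 2∩Patch 3| = 0.
|Patch 1 ∪ Patch 2 ∪ Patch 3| = 102.5 − 11.4403 + 0 = 91.06.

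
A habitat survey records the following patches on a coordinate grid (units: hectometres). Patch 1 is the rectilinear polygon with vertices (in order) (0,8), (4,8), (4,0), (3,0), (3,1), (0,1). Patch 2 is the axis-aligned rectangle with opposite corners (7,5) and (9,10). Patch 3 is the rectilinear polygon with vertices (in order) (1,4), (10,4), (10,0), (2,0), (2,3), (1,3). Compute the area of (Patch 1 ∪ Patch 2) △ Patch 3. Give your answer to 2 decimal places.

|Patch 1 ∪ Patch 2| = 39.
|(Patch 1 ∪ Patch 2) ∩ Patch 3| = 8.
|(Patch 1 ∪ Patch 2) △ Patch 3| = 39 + 33 − 16 = 56.00.

56.00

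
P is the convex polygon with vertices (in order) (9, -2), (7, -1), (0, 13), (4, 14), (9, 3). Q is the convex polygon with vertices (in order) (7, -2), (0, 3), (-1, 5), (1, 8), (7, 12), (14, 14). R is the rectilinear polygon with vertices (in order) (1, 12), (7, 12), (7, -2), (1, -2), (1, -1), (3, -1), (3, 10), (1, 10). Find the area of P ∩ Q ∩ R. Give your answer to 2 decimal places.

26.98

The intersection is the polygon with vertices (3,7), (3,9.333), (5.395,10.93), (7,7.4), (7,-1).
By the shoelace formula its area is 26.98.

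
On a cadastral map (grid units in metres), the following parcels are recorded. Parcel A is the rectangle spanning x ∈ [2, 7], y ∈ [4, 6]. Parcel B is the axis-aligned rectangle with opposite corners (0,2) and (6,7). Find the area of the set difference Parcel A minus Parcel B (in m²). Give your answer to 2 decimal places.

2.00

|Parcel A∩Parcel B|: x∈[2,6], y∈[4,6] → 4·2 = 8.
|Parcel A| = 10.
|Parcel A ∖ Parcel B| = |Parcel A| − |Parcel A∩Parcel B| = 10 − 8 = 2.00.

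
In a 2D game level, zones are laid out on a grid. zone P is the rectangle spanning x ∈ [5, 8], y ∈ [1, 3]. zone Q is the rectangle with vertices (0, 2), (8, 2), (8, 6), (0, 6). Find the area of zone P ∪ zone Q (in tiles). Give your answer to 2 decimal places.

35.00

By inclusion–exclusion:
Individual areas: |zone P| = 6, |zone Q| = 32.
|zone P∩zone Q|: x∈[5,8], y∈[2,3] → 3·1 = 3.
|zone P ∪ zone Q| = 38 − 3 = 35.00.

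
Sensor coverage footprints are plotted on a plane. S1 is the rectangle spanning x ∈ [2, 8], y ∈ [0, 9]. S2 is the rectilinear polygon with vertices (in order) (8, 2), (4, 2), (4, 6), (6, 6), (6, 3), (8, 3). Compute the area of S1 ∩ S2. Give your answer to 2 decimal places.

The intersection is the polygon with vertices (8,2), (4,2), (4,6), (6,6), (6,3), (8,3).
By the shoelace formula its area is 10.00.

10.00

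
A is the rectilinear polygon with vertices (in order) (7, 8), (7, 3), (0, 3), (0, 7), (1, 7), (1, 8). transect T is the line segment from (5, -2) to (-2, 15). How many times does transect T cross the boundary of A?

The segment meets the boundary at (1,7.714), (2.941,3).

2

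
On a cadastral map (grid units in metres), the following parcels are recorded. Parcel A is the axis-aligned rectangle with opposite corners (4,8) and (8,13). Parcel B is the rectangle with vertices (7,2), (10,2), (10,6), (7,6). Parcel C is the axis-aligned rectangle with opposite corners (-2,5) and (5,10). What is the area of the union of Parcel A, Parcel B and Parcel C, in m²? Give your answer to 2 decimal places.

By inclusion–exclusion:
Individual areas: |Parcel A| = 20, |Parcel B| = 12, |Parcel C| = 35.
|Parcel A∩Parcel B| = 0 (no overlap).
|Parcel A∩Parcel C|: x∈[4,5], y∈[8,10] → 1·2 = 2.
|Parcel B∩Parcel C| = 0 (no overlap).
|Parcel A∩Parcel B∩Parcel C| = 0.
|Parcel A ∪ Parcel B ∪ Parcel C| = 67 − 2 + 0 = 65.00.

65.00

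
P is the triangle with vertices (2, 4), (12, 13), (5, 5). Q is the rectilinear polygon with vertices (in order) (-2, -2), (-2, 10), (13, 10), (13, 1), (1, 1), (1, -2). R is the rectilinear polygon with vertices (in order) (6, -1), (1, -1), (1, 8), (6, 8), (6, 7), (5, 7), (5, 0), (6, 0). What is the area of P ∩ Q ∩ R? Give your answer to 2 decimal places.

2.75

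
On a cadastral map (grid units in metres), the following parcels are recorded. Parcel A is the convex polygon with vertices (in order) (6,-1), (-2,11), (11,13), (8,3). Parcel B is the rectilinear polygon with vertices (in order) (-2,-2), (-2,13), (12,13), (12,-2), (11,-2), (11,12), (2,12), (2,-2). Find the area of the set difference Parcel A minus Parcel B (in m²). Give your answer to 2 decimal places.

73.67

|Parcel A| = 90, |Parcel A∩Parcel B| = 16.3308.
|Parcel A ∖ Parcel B| = |Parcel A| − |Parcel A∩Parcel B| = 90 − 16.3308 = 73.67.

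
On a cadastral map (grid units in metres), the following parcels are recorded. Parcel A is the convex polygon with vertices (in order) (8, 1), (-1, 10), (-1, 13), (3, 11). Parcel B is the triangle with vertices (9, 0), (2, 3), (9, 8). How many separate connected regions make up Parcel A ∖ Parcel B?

Parcel A ∖ Parcel B is a single connected region.

1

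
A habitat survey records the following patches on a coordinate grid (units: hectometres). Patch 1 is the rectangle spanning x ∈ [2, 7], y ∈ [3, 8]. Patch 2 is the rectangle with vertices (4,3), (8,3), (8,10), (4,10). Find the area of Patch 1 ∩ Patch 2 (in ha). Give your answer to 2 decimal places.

15.00

|Patch 1∩Patch 2|: x∈[4,7], y∈[3,8] → 3·5 = 15.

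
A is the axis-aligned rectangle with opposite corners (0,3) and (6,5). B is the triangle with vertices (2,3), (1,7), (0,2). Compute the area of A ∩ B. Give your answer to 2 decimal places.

The intersection is the polygon with vertices (1.5,5), (2,3), (0.2,3), (0.6,5).
By the shoelace formula its area is 2.70.

2.70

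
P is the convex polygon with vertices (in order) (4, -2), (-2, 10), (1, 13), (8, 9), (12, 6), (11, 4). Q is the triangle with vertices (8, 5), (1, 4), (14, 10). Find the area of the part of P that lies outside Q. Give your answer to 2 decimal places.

|P| = 105.5, |P∩Q| = 11.5685.
|P ∖ Q| = |P| − |P∩Q| = 105.5 − 11.5685 = 93.93.

93.93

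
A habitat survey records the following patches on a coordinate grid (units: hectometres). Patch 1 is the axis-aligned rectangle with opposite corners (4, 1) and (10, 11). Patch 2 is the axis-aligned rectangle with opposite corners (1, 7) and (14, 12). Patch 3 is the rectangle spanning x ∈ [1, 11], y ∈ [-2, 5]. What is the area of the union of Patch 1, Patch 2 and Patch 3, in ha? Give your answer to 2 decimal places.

147.00

By inclusion–exclusion:
Individual areas: |Patch 1| = 60, |Patch 2| = 65, |Patch 3| = 70.
|Patch 1∩Patch 2|: x∈[4,10], y∈[7,11] → 6·4 = 24.
|Patch 1∩Patch 3|: x∈[4,10], y∈[1,5] → 6·4 = 24.
|Patch 2∩Patch 3| = 0 (no overlap).
|Patch 1∩Patch 2∩Patch 3| = 0.
|Patch 1 ∪ Patch 2 ∪ Patch 3| = 195 − 48 + 0 = 147.00.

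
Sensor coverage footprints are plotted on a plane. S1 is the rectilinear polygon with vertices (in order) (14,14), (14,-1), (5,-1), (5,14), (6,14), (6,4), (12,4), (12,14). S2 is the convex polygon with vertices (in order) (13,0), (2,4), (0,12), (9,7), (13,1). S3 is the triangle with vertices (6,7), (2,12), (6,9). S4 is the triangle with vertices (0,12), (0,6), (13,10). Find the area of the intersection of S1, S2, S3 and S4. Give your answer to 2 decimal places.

The intersection is the polygon with vertices (6,7.846), (5.457,7.679), (5,8.25), (5,9.222), (6,8.667).
By the shoelace formula its area is 1.09.

1.09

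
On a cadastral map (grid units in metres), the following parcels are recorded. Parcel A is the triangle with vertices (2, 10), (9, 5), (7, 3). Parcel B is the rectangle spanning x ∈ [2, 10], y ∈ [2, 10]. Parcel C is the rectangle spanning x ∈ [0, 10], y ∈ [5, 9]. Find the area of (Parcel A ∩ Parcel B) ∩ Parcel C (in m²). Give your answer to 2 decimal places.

The region (Parcel A ∩ Parcel B) ∩ Parcel C is the polygon with vertices (2.714,9), (3.4,9), (9,5), (5.571,5).
By the shoelace formula its area is 8.23.

8.23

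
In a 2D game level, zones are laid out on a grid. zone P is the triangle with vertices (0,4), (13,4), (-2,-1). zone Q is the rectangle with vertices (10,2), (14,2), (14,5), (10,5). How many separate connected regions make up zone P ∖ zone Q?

zone P ∖ zone Q is a single connected region.

1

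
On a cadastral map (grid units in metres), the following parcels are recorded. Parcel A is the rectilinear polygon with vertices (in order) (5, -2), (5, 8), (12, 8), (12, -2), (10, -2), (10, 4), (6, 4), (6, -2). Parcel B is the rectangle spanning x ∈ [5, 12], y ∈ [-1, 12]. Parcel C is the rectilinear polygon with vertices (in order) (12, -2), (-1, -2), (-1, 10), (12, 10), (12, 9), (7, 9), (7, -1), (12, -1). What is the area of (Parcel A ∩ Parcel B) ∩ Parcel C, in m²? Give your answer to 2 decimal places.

13.00

|Parcel A ∩ Parcel B| = 43.
|(Parcel A ∩ Parcel B) ∩ Parcel C| = 13.00.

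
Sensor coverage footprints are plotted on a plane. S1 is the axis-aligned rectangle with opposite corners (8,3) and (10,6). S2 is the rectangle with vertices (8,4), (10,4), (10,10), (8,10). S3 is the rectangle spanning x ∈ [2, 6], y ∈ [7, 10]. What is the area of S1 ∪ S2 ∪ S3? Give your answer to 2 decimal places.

26.00

By inclusion–exclusion:
Individual areas: |S1| = 6, |S2| = 12, |S3| = 12.
|S1∩S2|: x∈[8,10], y∈[4,6] → 2·2 = 4.
|S1∩S3| = 0 (no overlap).
|S2∩S3| = 0 (no overlap).
|S1∩S2∩S3| = 0.
|S1 ∪ S2 ∪ S3| = 30 − 4 + 0 = 26.00.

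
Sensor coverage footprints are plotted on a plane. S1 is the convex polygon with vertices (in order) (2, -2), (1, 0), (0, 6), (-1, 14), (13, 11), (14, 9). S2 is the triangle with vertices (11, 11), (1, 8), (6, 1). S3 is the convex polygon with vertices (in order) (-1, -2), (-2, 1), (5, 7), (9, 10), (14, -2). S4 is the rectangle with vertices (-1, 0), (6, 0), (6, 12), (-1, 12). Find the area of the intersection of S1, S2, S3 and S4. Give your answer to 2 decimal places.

The intersection is the polygon with vertices (5,7), (6,7.75), (6,1.667), (5.712,1.403), (2.962,5.253).
By the shoelace formula its area is 10.27.

10.27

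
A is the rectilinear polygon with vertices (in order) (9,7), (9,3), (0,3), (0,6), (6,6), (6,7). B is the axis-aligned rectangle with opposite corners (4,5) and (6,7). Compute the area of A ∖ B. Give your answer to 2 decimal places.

|A| = 30, |A∩B| = 2.
|A ∖ B| = |A| − |A∩B| = 30 − 2 = 28.00.

28.00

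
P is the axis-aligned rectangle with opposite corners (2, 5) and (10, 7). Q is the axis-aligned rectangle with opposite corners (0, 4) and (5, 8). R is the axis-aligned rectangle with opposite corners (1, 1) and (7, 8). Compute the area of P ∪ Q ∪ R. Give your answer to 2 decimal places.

By inclusion–exclusion:
Individual areas: |P| = 16, |Q| = 20, |R| = 42.
|P∩Q|: x∈[2,5], y∈[5,7] → 3·2 = 6.
|P∩R|: x∈[2,7], y∈[5,7] → 5·2 = 10.
|Q∩R|: x∈[1,5], y∈[4,8] → 4·4 = 16.
|P∩Q∩R| = 6.
|P ∪ Q ∪ R| = 78 − 32 + 6 = 52.00.

52.00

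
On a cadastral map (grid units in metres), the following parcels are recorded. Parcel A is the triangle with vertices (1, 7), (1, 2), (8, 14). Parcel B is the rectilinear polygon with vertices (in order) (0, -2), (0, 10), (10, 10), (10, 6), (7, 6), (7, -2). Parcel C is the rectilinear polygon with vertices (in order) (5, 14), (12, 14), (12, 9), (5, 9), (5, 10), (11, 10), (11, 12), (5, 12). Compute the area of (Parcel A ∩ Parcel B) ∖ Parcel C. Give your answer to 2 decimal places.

13.79

|Parcel A ∩ Parcel B| = 14.1667.
|(Parcel A ∩ Parcel B) ∩ Parcel C| = 0.375.
|(Parcel A ∩ Parcel B) ∖ Parcel C| = 14.1667 − 0.375 = 13.79.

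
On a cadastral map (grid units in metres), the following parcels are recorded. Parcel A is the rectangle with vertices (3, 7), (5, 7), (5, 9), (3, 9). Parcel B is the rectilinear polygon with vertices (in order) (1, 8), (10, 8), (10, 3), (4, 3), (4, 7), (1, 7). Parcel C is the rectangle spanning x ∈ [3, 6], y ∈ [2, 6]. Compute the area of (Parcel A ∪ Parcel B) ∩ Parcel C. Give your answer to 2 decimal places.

The region (Parcel A ∪ Parcel B) ∩ Parcel C is the polygon with vertices (4,3), (4,6), (6,6), (6,3).
By the shoelace formula its area is 6.00.

6.00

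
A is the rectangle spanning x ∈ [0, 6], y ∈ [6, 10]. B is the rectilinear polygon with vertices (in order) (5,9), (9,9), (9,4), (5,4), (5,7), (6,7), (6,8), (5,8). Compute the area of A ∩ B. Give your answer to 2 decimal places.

2.00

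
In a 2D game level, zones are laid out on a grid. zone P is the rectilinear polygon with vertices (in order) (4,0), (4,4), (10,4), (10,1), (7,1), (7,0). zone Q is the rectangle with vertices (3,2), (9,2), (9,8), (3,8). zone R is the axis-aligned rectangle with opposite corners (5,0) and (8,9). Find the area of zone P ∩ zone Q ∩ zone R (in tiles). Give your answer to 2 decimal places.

6.00

The intersection is the polygon with vertices (8,4), (8,2), (5,2), (5,4).
By the shoelace formula its area is 6.00.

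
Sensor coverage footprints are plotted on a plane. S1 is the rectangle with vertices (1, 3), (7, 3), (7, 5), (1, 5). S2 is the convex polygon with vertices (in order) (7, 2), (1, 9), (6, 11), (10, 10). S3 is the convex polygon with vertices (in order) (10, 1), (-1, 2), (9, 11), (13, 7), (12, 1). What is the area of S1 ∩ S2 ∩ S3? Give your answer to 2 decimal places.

3.43

The intersection is the polygon with vertices (7,3), (6.143,3), (4.429,5), (7,5).
By the shoelace formula its area is 3.43.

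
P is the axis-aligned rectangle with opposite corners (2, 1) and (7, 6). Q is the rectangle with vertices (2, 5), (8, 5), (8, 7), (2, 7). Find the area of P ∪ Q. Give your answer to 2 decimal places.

32.00

By inclusion–exclusion:
Individual areas: |P| = 25, |Q| = 12.
|P∩Q|: x∈[2,7], y∈[5,6] → 5·1 = 5.
|P ∪ Q| = 37 − 5 = 32.00.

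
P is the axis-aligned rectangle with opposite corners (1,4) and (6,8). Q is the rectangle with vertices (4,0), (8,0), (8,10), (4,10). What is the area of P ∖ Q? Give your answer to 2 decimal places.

|P∩Q|: x∈[4,6], y∈[4,8] → 2·4 = 8.
|P| = 20.
|P ∖ Q| = |P| − |P∩Q| = 20 − 8 = 12.00.

12.00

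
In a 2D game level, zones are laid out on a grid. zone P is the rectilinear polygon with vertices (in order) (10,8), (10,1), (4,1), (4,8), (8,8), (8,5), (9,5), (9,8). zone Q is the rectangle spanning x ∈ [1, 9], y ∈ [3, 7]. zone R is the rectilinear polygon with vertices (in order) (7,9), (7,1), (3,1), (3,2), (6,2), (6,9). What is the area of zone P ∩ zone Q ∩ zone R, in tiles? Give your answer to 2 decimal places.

4.00

The intersection is the polygon with vertices (7,7), (7,3), (6,3), (6,7).
By the shoelace formula its area is 4.00.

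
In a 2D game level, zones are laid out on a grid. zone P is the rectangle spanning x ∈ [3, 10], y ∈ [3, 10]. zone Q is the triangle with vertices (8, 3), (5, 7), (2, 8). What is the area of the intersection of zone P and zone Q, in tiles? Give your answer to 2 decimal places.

4.25

The intersection is the polygon with vertices (3,7.667), (5,7), (8,3), (3,7.167).
By the shoelace formula its area is 4.25.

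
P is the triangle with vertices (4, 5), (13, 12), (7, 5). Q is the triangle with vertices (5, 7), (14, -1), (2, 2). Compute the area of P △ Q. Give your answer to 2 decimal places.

|P| = 10.5, |Q| = 34.5, |P∩Q| = 2.175.
|P △ Q| = |P| + |Q| − 2·|P∩Q| = 10.5 + 34.5 − 4.3499 = 40.65.

40.65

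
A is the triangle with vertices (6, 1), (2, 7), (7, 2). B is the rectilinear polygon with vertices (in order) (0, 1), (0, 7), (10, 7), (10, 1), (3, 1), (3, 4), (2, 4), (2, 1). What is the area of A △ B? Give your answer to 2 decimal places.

52.00

|A| = 5, |B| = 57, |A∩B| = 5.
|A △ B| = |A| + |B| − 2·|A∩B| = 5 + 57 − 10 = 52.00.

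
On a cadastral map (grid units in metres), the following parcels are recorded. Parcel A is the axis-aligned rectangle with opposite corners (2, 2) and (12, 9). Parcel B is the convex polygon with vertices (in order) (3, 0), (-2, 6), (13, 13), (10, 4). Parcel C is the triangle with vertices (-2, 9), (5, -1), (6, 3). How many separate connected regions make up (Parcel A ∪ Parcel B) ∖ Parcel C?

(Parcel A ∪ Parcel B) ∖ Parcel C splits into 2 disjoint pieces (area 76.2207, area 10.6307).

2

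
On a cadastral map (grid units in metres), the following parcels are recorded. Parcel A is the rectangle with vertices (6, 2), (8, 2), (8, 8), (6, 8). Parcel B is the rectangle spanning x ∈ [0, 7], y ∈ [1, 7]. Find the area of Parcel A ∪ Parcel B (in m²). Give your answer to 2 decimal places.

By inclusion–exclusion:
Individual areas: |Parcel A| = 12, |Parcel B| = 42.
|Parcel A∩Parcel B|: x∈[6,7], y∈[2,7] → 1·5 = 5.
|Parcel A ∪ Parcel B| = 54 − 5 = 49.00.

49.00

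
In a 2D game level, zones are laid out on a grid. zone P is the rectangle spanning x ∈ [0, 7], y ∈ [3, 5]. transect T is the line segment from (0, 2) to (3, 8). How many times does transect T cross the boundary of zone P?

2

The segment meets the boundary at (1.5,5), (0.5,3).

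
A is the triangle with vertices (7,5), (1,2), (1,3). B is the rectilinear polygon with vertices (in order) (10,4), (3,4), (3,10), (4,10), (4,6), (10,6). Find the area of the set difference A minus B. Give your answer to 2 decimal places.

|A| = 3, |A∩B| = 0.5.
|A ∖ B| = |A| − |A∩B| = 3 − 0.5 = 2.50.

2.50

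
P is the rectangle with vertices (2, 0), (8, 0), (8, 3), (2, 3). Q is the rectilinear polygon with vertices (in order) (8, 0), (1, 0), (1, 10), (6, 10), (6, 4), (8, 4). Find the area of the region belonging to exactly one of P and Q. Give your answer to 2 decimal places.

|P| = 18, |Q| = 58, |P∩Q| = 18.
|P △ Q| = |P| + |Q| − 2·|P∩Q| = 18 + 58 − 36 = 40.00.

40.00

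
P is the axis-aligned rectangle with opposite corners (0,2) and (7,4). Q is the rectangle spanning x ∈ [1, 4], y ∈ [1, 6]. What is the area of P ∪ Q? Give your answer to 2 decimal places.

23.00

By inclusion–exclusion:
Individual areas: |P| = 14, |Q| = 15.
|P∩Q|: x∈[1,4], y∈[2,4] → 3·2 = 6.
|P ∪ Q| = 29 − 6 = 23.00.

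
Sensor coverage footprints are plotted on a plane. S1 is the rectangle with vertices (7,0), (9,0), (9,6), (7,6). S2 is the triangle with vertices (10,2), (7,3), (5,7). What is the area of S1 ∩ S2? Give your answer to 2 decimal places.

The intersection is the polygon with vertices (9,2.333), (7,3), (7,5), (9,3).
By the shoelace formula its area is 2.67.

2.67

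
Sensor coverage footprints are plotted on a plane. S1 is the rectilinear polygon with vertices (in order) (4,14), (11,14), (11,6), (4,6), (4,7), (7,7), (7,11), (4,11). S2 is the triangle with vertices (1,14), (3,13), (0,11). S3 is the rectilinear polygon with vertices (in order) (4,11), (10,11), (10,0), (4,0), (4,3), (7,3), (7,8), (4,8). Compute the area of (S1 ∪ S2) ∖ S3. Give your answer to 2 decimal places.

32.50

|S1 ∪ S2| = 47.5.
|(S1 ∪ S2) ∩ S3| = 15.
|(S1 ∪ S2) ∖ S3| = 47.5 − 15 = 32.50.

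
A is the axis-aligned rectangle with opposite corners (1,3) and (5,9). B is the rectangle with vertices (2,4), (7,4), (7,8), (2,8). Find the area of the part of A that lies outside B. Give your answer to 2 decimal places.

12.00

|A∩B|: x∈[2,5], y∈[4,8] → 3·4 = 12.
|A| = 24.
|A ∖ B| = |A| − |A∩B| = 24 − 12 = 12.00.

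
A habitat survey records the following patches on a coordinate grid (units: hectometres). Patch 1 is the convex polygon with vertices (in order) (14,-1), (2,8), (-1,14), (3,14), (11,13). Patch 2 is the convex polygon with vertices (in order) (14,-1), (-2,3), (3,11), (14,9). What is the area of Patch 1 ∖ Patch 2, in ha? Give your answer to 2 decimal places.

39.68

|Patch 1| = 107, |Patch 1∩Patch 2| = 67.3236.
|Patch 1 ∖ Patch 2| = |Patch 1| − |Patch 1∩Patch 2| = 107 − 67.3236 = 39.68.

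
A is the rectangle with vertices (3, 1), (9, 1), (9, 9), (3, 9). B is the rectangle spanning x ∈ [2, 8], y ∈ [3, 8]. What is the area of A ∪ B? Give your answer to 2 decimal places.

By inclusion–exclusion:
Individual areas: |A| = 48, |B| = 30.
|A∩B|: x∈[3,8], y∈[3,8] → 5·5 = 25.
|A ∪ B| = 78 − 25 = 53.00.

53.00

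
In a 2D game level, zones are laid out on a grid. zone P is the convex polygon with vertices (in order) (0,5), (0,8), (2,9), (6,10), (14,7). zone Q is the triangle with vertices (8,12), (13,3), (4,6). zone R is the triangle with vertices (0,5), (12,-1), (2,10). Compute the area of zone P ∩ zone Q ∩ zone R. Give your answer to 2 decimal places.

1.18

The intersection is the polygon with vertices (4.9,5.7), (4,6), (4.692,7.038), (5.793,5.828).
By the shoelace formula its area is 1.18.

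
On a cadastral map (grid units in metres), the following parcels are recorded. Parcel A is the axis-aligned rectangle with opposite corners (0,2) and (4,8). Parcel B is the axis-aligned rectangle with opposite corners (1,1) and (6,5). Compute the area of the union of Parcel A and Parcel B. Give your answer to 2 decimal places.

By inclusion–exclusion:
Individual areas: |Parcel A| = 24, |Parcel B| = 20.
|Parcel A∩Parcel B|: x∈[1,4], y∈[2,5] → 3·3 = 9.
|Parcel A ∪ Parcel B| = 44 − 9 = 35.00.

35.00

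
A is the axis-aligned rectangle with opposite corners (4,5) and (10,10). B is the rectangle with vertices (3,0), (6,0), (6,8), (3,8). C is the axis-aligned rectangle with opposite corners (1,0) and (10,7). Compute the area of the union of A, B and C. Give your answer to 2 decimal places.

82.00

By inclusion–exclusion:
Individual areas: |A| = 30, |B| = 24, |C| = 63.
|A∩B|: x∈[4,6], y∈[5,8] → 2·3 = 6.
|A∩C|: x∈[4,10], y∈[5,7] → 6·2 = 12.
|B∩C|: x∈[3,6], y∈[0,7] → 3·7 = 21.
|A∩B∩C| = 4.
|A ∪ B ∪ C| = 117 − 39 + 4 = 82.00.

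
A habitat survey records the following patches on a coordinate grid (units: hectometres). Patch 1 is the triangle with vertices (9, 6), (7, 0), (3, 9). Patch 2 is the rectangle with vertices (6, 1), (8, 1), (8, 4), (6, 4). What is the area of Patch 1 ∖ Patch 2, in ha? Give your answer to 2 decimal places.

|Patch 1| = 21, |Patch 1∩Patch 2| = 4.9861.
|Patch 1 ∖ Patch 2| = |Patch 1| − |Patch 1∩Patch 2| = 21 − 4.9861 = 16.01.

16.01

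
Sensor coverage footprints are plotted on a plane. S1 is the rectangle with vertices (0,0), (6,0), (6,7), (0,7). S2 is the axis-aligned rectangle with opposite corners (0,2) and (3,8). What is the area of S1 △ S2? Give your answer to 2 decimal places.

30.00

|S1∩S2|: x∈[0,3], y∈[2,7] → 3·5 = 15.
|S1 △ S2| = |S1| + |S2| − 2·|S1∩S2| = 42 + 18 − 30 = 30.00.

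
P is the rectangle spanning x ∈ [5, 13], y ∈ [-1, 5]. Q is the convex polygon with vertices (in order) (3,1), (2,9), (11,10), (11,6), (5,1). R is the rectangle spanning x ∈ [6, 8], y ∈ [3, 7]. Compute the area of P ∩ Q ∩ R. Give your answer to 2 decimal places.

3.85

The intersection is the polygon with vertices (8,5), (8,3.5), (7.4,3), (6,3), (6,5).
By the shoelace formula its area is 3.85.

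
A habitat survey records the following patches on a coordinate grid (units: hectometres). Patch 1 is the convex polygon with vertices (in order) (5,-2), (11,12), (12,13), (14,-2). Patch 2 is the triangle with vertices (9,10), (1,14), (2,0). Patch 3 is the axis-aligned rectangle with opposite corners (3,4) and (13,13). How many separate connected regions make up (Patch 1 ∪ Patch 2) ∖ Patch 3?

(Patch 1 ∪ Patch 2) ∖ Patch 3 splits into 2 disjoint pieces (area 44.0357, area 21.6).

2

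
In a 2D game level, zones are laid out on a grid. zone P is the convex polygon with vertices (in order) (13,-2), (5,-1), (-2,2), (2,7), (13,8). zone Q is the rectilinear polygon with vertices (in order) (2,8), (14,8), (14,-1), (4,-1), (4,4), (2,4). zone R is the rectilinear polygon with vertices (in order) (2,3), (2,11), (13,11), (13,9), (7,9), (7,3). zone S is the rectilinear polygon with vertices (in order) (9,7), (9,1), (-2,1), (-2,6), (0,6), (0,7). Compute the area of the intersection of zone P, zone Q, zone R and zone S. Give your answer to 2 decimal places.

18.00

The intersection is the polygon with vertices (2,4), (2,7), (7,7), (7,3), (4,3), (4,4).
By the shoelace formula its area is 18.00.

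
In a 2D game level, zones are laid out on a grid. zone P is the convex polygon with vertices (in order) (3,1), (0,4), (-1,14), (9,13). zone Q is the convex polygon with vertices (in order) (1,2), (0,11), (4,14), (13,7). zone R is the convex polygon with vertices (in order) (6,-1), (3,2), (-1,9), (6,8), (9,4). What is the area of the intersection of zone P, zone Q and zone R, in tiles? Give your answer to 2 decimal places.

22.91

The intersection is the polygon with vertices (0.242,8.823), (6,8), (6.3,7.6), (4.158,3.316), (2.615,2.673), (0.517,6.345).
By the shoelace formula its area is 22.91.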